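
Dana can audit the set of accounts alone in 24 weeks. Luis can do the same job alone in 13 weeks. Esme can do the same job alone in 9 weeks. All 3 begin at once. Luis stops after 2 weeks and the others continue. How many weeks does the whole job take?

In the first 2 weeks the combined rate is 215/936, so 215/468 of the job is done, leaving 253/468.
After Luis leaves the rate is 11/72 per week; the remaining 253/468 takes 46/13 weeks.
Total = 2 + 46/13 = 72/13 weeks.

72/13 weeks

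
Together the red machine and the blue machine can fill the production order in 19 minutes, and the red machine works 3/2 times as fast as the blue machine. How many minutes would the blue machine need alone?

95/2 minutes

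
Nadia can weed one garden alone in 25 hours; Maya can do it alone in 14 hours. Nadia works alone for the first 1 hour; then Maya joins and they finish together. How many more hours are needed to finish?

In 1 hour Nadia does 1/25 of the job, leaving 24/25.
Nadia and Maya together work at 39/350 per hour, so finishing takes 24/25 ÷ 39/350 = 112/13 hours.

112/13 hours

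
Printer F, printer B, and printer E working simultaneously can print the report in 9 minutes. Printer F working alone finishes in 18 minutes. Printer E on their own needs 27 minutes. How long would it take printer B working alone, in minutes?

54 minutes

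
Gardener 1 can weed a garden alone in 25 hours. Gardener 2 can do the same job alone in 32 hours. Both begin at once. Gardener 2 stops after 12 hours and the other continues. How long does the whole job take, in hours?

In the first 12 hours the combined rate is 57/800, so 171/200 of the job is done, leaving 29/200.
After gardener 2 leaves the rate is 1/25 per hour; the remaining 29/200 takes 29/8 hours.
Total = 12 + 29/8 = 125/8 hours.

125/8 hours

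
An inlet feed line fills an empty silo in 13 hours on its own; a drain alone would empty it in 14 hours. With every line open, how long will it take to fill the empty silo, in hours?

182 hours

Net rate = 1/13 − 1/14 = (14 − 13)/182 = 1/182 per hour.
Filling time = 1 ÷ (1/182) = 182 hours.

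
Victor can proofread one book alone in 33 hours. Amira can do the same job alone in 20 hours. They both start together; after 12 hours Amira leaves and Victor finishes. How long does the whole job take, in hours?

In the first 12 hours the combined rate is 53/660, so 53/55 of the job is done, leaving 2/55.
After Amira leaves the rate is 1/33 per hour; the remaining 2/55 takes 6/5 hours.
Total = 12 + 6/5 = 66/5 hours.

66/5 hours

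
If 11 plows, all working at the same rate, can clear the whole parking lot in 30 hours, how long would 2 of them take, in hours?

Total work is 11·30 = 330 plow-hours.
With 2 plows: 330/2 = 165 hours.

165 hours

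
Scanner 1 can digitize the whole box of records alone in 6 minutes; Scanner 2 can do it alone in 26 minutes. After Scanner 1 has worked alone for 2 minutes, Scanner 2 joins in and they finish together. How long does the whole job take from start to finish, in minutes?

21/4 minutes

In 2 minutes Scanner 1 does 2/6 = 1/3 of the job, leaving 2/3.
Scanner 1 and Scanner 2 together work at 8/39 per minute, so finishing takes 2/3 ÷ 8/39 = 13/4 minutes.
Total time = 2 + 13/4 = 21/4 minutes.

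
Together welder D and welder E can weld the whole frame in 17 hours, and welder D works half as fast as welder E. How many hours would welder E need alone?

Let welder E's rate be r; then welder D's rate is (1/2)r, so together (1/2 + 1)r = (3/2)r = 1/17.
Thus r = 2/51 per hour.
Welder E alone: 51/2 hours; welder D alone: 51 hours.

51/2 hours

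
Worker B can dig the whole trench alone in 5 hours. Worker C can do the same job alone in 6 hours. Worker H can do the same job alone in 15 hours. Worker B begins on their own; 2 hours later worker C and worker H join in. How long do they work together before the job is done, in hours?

In the first 2 hours worker B alone does 2/5 of the job, leaving 3/5.
Once everyone is working, combined rate: 1/5 + 1/6 + 1/15 = (6 + 5 + 2)/30 = 13/30 per hour.
Remaining 3/5 at 13/30 per hour takes 18/13 hours.

18/13 hours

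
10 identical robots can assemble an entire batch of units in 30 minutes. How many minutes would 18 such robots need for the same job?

50/3 minutes

Total work is 10·30 = 300 robot-minutes.
With 18 robots: 300/18 = 50/3 minutes.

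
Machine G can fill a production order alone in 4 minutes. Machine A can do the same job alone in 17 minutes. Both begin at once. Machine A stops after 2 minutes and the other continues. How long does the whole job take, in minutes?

60/17 minutes

In the first 2 minutes the combined rate is 21/68, so 21/34 of the job is done, leaving 13/34.
After Machine A leaves the rate is 1/4 per minute; the remaining 13/34 takes 26/17 minutes.
Total = 2 + 26/17 = 60/17 minutes.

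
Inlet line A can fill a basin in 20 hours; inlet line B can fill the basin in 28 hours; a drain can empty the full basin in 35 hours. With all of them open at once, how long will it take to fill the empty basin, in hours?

35/2 hours

Net rate = 1/20 + 1/28 − 1/35 = (7 + 5 − 4)/140 = 8/140 = 2/35 per hour.
Filling time = 1 ÷ (2/35) = 35/2 hours.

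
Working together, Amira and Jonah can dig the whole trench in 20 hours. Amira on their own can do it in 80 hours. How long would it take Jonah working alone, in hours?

80/3 hours

Combined rate is 1/20 per hour.
Known contribution: 1/80 per hour.
So Jonah's rate is 1/20 − 1/80 = 3/80, meaning 80/3 hours alone.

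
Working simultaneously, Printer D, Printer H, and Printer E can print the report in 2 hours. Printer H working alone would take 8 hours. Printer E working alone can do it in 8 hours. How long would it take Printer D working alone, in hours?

Combined rate is 1/2 per hour.
Known contribution: 1/8 + 1/8 = (1 + 1)/8 = 2/8 = 1/4 per hour.
So Printer D's rate is 1/2 − 1/4 = 1/4, meaning 4 hours alone.

4 hours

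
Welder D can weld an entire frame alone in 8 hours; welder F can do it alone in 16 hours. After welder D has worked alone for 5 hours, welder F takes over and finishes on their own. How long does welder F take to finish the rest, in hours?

In 5 hours welder D does 5/8 of the job, leaving 3/8.
Welder F works at 1/16 per hour, so finishing takes 3/8 ÷ 1/16 = 6 hours.

6 hours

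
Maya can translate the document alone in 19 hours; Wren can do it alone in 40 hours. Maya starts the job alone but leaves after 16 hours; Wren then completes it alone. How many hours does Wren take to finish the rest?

In 16 hours Maya does 16/19 of the job, leaving 3/19.
Wren works at 1/40 per hour, so finishing takes 3/19 ÷ 1/40 = 120/19 hours.

120/19 hours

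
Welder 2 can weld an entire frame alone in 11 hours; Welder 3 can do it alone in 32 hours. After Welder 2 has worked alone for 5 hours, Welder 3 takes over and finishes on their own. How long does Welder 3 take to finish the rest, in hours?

In 5 hours Welder 2 does 5/11 of the job, leaving 6/11.
Welder 3 works at 1/32 per hour, so finishing takes 6/11 ÷ 1/32 = 192/11 hours.

192/11 hours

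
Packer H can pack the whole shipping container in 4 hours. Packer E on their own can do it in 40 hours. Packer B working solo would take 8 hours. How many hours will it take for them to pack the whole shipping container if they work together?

5/2 hours

Combined rate: 1/4 + 1/40 + 1/8 = (10 + 1 + 5)/40 = 16/40 = 2/5 per hour.
Time = 1 ÷ (2/5) = 5/2 hours.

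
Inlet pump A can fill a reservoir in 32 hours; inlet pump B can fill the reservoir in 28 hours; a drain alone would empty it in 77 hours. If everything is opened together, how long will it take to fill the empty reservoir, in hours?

Net rate = 1/32 + 1/28 − 1/77 = (77 + 88 − 32)/2464 = 133/2464 = 19/352 per hour.
Filling time = 1 ÷ (19/352) = 352/19 hours.

352/19 hours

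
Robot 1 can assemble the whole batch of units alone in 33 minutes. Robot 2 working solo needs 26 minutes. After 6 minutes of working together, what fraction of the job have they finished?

59/143

Combined rate: 1/33 + 1/26 = (26 + 33)/858 = 59/858 per minute.
In 6 minutes they complete 6·59/858 = 59/143 of the job.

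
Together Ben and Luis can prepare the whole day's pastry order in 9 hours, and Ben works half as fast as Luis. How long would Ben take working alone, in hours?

27 hours

Let Luis's rate be r; then Ben's rate is (1/2)r, so together (1/2 + 1)r = (3/2)r = 1/9.
Thus r = 2/27 per hour.
Luis alone: 27/2 hours; Ben alone: 27 hours.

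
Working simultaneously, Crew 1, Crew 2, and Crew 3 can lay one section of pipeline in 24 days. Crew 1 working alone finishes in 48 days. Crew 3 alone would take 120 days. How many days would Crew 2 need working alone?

80 days

Combined rate is 1/24 per day.
Known contribution: 1/48 + 1/120 = (5 + 2)/240 = 7/240 per day.
So Crew 2's rate is 1/24 − 7/240 = 1/80, meaning 80 days alone.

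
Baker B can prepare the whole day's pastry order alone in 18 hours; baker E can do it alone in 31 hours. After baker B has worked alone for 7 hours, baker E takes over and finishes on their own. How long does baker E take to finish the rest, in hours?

341/18 hours

In 7 hours baker B does 7/18 of the job, leaving 11/18.
Baker E works at 1/31 per hour, so finishing takes 11/18 ÷ 1/31 = 341/18 hours.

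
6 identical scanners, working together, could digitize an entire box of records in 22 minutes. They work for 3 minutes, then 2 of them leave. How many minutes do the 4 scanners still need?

One scanner does 1/132 of the job per minute.
After 3 minutes with 6 scanners, 3/22 is done (19/22 left).
With 4 scanners the rate is 4/132 = 1/33, so the rest takes 19/22 ÷ 1/33 = 57/2 minutes.

57/2 minutes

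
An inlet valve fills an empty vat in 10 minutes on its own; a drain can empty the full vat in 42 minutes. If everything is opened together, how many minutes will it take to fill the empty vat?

105/8 minutes

Net rate = 1/10 − 1/42 = (21 − 5)/210 = 16/210 = 8/105 per minute.
Filling time = 1 ÷ (8/105) = 105/8 minutes.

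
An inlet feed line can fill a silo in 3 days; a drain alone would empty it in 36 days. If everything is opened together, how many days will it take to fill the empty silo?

36/11 days

Net rate = 1/3 − 1/36 = (12 − 1)/36 = 11/36 per day.
Filling time = 1 ÷ (11/36) = 36/11 days.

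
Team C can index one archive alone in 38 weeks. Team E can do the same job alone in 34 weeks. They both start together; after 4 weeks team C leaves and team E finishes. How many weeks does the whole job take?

In the first 4 weeks the combined rate is 18/323, so 72/323 of the job is done, leaving 251/323.
After team C leaves the rate is 1/34 per week; the remaining 251/323 takes 502/19 weeks.
Total = 4 + 502/19 = 578/19 weeks.

578/19 weeks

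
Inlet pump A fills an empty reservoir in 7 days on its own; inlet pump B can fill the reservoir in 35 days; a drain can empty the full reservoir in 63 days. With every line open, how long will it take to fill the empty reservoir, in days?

45/7 days

Net rate = 1/7 + 1/35 − 1/63 = (45 + 9 − 5)/315 = 49/315 = 7/45 per day.
Filling time = 1 ÷ (7/45) = 45/7 days.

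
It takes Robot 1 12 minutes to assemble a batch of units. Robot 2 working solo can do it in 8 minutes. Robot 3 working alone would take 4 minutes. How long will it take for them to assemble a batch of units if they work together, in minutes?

Combined rate: 1/12 + 1/8 + 1/4 = (2 + 3 + 6)/24 = 11/24 per minute.
Time = 1 ÷ (11/24) = 24/11 minutes.

24/11 minutes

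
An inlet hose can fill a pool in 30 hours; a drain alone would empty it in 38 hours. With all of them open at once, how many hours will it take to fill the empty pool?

285/2 hours

Net rate = 1/30 − 1/38 = (19 − 15)/570 = 4/570 = 2/285 per hour.
Filling time = 1 ÷ (2/285) = 285/2 hours.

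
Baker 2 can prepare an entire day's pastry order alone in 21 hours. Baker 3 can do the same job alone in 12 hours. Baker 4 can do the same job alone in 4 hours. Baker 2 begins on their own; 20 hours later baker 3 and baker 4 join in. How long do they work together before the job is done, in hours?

1/8 hours

In the first 20 hours baker 2 alone does 20/21 of the job, leaving 1/21.
Once everyone is working, combined rate: 1/21 + 1/12 + 1/4 = (4 + 7 + 21)/84 = 32/84 = 8/21 per hour.
Remaining 1/21 at 8/21 per hour takes 1/8 hours.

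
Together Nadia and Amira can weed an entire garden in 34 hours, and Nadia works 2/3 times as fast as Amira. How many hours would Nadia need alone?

Let Amira's rate be r; then Nadia's rate is (2/3)r, so together (2/3 + 1)r = (5/3)r = 1/34.
Thus r = 3/170 per hour.
Amira alone: 170/3 hours; Nadia alone: 85 hours.

85 hours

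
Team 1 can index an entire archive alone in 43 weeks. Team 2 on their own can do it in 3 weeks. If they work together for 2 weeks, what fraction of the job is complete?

Combined rate: 1/43 + 1/3 = (3 + 43)/129 = 46/129 per week.
In 2 weeks they complete 2·46/129 = 92/129 of the job.

92/129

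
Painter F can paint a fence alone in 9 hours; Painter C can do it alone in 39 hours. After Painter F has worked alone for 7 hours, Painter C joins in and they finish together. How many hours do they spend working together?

In 7 hours Painter F does 7/9 of the job, leaving 2/9.
Painter F and Painter C together work at 16/117 per hour, so finishing takes 2/9 ÷ 16/117 = 13/8 hours.

13/8 hours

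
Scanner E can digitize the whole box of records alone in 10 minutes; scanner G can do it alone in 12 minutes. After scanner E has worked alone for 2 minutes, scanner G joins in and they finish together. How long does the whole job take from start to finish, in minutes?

In 2 minutes scanner E does 2/10 = 1/5 of the job, leaving 4/5.
Scanner E and scanner G together work at 11/60 per minute, so finishing takes 4/5 ÷ 11/60 = 48/11 minutes.
Total time = 2 + 48/11 = 70/11 minutes.

70/11 minutes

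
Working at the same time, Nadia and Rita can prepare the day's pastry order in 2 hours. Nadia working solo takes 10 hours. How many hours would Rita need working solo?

5/2 hours

Combined rate is 1/2 per hour.
Known contribution: 1/10 per hour.
So Rita's rate is 1/2 − 1/10 = 2/5, meaning 5/2 hours alone.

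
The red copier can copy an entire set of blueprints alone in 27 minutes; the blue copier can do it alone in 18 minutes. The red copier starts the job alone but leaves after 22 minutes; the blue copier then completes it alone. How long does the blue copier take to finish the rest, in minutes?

10/3 minutes

In 22 minutes the red copier does 22/27 of the job, leaving 5/27.
The blue copier works at 1/18 per minute, so finishing takes 5/27 ÷ 1/18 = 10/3 minutes.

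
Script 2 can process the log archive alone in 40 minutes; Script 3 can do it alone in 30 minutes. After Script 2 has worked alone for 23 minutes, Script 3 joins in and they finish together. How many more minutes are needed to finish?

In 23 minutes Script 2 does 23/40 of the job, leaving 17/40.
Script 2 and Script 3 together work at 7/120 per minute, so finishing takes 17/40 ÷ 7/120 = 51/7 minutes.

51/7 minutes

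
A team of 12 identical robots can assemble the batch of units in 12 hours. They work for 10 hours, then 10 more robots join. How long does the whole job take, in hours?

122/11 hours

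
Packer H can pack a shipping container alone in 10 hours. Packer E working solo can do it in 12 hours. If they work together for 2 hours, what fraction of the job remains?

19/30

Combined rate: 1/10 + 1/12 = (6 + 5)/60 = 11/60 per hour.
In 2 hours they complete 2·11/60 = 11/30 of the job.
So 19/30 remains.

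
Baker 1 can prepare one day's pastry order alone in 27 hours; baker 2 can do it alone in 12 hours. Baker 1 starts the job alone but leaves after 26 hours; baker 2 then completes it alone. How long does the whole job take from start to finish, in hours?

238/9 hours

In 26 hours baker 1 does 26/27 of the job, leaving 1/27.
Baker 2 works at 1/12 per hour, so finishing takes 1/27 ÷ 1/12 = 4/9 hours.
Total time = 26 + 4/9 = 238/9 hours.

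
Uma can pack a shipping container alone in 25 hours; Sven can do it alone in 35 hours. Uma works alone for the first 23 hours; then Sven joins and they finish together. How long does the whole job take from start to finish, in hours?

In 23 hours Uma does 23/25 of the job, leaving 2/25.
Uma and Sven together work at 12/175 per hour, so finishing takes 2/25 ÷ 12/175 = 7/6 hours.
Total time = 23 + 7/6 = 145/6 hours.

145/6 hours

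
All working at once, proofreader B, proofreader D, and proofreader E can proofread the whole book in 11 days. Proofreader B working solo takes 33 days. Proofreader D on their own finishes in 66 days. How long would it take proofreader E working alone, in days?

Combined rate is 1/11 per day.
Known contribution: 1/33 + 1/66 = (2 + 1)/66 = 3/66 = 1/22 per day.
So proofreader E's rate is 1/11 − 1/22 = 1/22, meaning 22 days alone.

22 days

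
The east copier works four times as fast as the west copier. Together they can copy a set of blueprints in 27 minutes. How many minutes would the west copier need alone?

135 minutes

Let the west copier's rate be r; then the east copier's rate is 4r, so together (4 + 1)r = 5r = 1/27.
Thus r = 1/135 per minute.
The west copier alone: 135 minutes; the east copier alone: 135/4 minutes.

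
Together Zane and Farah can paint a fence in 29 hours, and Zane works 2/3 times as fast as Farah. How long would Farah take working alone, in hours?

145/3 hours

Let Farah's rate be r; then Zane's rate is (2/3)r, so together (2/3 + 1)r = (5/3)r = 1/29.
Thus r = 3/145 per hour.
Farah alone: 145/3 hours; Zane alone: 145/2 hours.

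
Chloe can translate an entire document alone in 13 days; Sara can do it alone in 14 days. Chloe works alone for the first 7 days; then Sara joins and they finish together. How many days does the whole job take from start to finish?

In 7 days Chloe does 7/13 of the job, leaving 6/13.
Chloe and Sara together work at 27/182 per day, so finishing takes 6/13 ÷ 27/182 = 28/9 days.
Total time = 7 + 28/9 = 91/9 days.

91/9 days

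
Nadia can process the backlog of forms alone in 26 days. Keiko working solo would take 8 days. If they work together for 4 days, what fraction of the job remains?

9/26

Combined rate: 1/26 + 1/8 = (4 + 13)/104 = 17/104 per day.
In 4 days they complete 4·17/104 = 17/26 of the job.
So 9/26 remains.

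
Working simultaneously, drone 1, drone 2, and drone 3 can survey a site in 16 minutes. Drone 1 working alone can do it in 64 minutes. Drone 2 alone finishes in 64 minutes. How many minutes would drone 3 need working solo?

32 minutes

Combined rate is 1/16 per minute.
Known contribution: 1/64 + 1/64 = (1 + 1)/64 = 2/64 = 1/32 per minute.
So drone 3's rate is 1/16 − 1/32 = 1/32, meaning 32 minutes alone.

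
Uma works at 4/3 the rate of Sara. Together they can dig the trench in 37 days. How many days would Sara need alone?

Let Sara's rate be r; then Uma's rate is (4/3)r, so together (4/3 + 1)r = (7/3)r = 1/37.
Thus r = 3/259 per day.
Sara alone: 259/3 days; Uma alone: 259/4 days.

259/3 days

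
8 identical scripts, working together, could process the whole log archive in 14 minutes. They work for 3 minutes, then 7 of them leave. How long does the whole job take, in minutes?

One script does 1/112 of the job per minute.
After 3 minutes with 8 scripts, 3/14 is done (11/14 left).
With 1 script the rate is 1/112, so the rest takes 11/14 ÷ 1/112 = 88 minutes.
Total = 3 + 88 = 91 minutes.

91 minutes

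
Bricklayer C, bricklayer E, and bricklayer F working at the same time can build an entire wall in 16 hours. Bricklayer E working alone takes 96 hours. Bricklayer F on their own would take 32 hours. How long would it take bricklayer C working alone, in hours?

Combined rate is 1/16 per hour.
Known contribution: 1/96 + 1/32 = (1 + 3)/96 = 4/96 = 1/24 per hour.
So bricklayer C's rate is 1/16 − 1/24 = 1/48, meaning 48 hours alone.

48 hours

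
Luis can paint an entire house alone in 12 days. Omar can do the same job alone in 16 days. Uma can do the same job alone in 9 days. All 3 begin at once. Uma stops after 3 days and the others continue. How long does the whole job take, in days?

32/7 days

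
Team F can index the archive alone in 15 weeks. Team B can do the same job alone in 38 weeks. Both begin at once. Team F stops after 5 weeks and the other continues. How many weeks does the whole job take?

76/3 weeks

In the first 5 weeks the combined rate is 53/570, so 53/114 of the job is done, leaving 61/114.
After team F leaves the rate is 1/38 per week; the remaining 61/114 takes 61/3 weeks.
Total = 5 + 61/3 = 76/3 weeks.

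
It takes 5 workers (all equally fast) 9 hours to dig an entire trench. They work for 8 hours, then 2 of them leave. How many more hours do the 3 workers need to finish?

One worker does 1/45 of the job per hour.
After 8 hours with 5 workers, 8/9 is done (1/9 left).
With 3 workers the rate is 3/45 = 1/15, so the rest takes 1/9 ÷ 1/15 = 5/3 hours.

5/3 hours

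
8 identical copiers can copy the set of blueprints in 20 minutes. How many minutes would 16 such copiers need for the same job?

10 minutes

Total work is 8·20 = 160 copier-minutes.
With 16 copiers: 160/16 = 10 minutes.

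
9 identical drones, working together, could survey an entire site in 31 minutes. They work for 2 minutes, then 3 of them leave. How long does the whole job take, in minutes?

One drone does 1/279 of the job per minute.
After 2 minutes with 9 drones, 2/31 is done (29/31 left).
With 6 drones the rate is 6/279 = 2/93, so the rest takes 29/31 ÷ 2/93 = 87/2 minutes.
Total = 2 + 87/2 = 91/2 minutes.

91/2 minutes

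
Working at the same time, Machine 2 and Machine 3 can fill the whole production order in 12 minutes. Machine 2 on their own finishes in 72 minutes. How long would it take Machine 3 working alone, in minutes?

Combined rate is 1/12 per minute.
Known contribution: 1/72 per minute.
So Machine 3's rate is 1/12 − 1/72 = 5/72, meaning 72/5 minutes alone.

72/5 minutes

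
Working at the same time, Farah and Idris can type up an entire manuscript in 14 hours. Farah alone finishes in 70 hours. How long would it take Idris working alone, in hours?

Combined rate is 1/14 per hour.
Known contribution: 1/70 per hour.
So Idris's rate is 1/14 − 1/70 = 2/35, meaning 35/2 hours alone.

35/2 hours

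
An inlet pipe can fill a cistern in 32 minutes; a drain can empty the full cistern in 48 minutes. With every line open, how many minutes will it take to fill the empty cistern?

96 minutes

Net rate = 1/32 − 1/48 = (3 − 2)/96 = 1/96 per minute.
Filling time = 1 ÷ (1/96) = 96 minutes.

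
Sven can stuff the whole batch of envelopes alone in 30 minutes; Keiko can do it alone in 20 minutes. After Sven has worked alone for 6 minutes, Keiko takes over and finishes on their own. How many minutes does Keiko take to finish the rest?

16 minutes

In 6 minutes Sven does 6/30 = 1/5 of the job, leaving 4/5.
Keiko works at 1/20 per minute, so finishing takes 4/5 ÷ 1/20 = 16 minutes.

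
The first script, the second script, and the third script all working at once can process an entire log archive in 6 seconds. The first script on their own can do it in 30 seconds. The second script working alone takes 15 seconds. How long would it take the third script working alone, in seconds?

15 seconds

Combined rate is 1/6 per second.
Known contribution: 1/30 + 1/15 = (1 + 2)/30 = 3/30 = 1/10 per second.
So the third script's rate is 1/6 − 1/10 = 1/15, meaning 15 seconds alone.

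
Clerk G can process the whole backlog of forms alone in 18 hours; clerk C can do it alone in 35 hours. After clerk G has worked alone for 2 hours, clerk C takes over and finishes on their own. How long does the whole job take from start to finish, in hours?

In 2 hours clerk G does 2/18 = 1/9 of the job, leaving 8/9.
Clerk C works at 1/35 per hour, so finishing takes 8/9 ÷ 1/35 = 280/9 hours.
Total time = 2 + 280/9 = 298/9 hours.

298/9 hours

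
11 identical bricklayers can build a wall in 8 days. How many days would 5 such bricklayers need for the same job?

88/5 days

Total work is 11·8 = 88 bricklayer-days.
With 5 bricklayers: 88/5 days.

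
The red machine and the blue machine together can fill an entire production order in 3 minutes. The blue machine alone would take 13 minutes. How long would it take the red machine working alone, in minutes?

Combined rate is 1/3 per minute.
Known contribution: 1/13 per minute.
So the red machine's rate is 1/3 − 1/13 = 10/39, meaning 39/10 minutes alone.

39/10 minutes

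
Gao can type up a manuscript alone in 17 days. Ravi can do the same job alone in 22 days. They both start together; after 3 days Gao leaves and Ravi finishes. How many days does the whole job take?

In the first 3 days the combined rate is 39/374, so 117/374 of the job is done, leaving 257/374.
After Gao leaves the rate is 1/22 per day; the remaining 257/374 takes 257/17 days.
Total = 3 + 257/17 = 308/17 days.

308/17 days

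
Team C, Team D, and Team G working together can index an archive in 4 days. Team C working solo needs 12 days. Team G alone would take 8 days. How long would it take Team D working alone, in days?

Combined rate is 1/4 per day.
Known contribution: 1/12 + 1/8 = (2 + 3)/24 = 5/24 per day.
So Team D's rate is 1/4 − 5/24 = 1/24, meaning 24 days alone.

24 days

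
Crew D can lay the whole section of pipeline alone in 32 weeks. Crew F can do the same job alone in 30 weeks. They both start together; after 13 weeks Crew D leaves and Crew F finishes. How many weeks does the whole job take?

285/16 weeks

In the first 13 weeks the combined rate is 31/480, so 403/480 of the job is done, leaving 77/480.
After Crew D leaves the rate is 1/30 per week; the remaining 77/480 takes 77/16 weeks.
Total = 13 + 77/16 = 285/16 weeks.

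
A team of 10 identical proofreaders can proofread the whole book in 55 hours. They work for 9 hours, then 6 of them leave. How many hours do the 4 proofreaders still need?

One proofreader does 1/550 of the job per hour.
After 9 hours with 10 proofreaders, 9/55 is done (46/55 left).
With 4 proofreaders the rate is 4/550 = 2/275, so the rest takes 46/55 ÷ 2/275 = 115 hours.

115 hours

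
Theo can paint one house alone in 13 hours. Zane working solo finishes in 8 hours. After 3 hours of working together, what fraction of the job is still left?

Combined rate: 1/13 + 1/8 = (8 + 13)/104 = 21/104 per hour.
In 3 hours they complete 3·21/104 = 63/104 of the job.
So 41/104 remains.

41/104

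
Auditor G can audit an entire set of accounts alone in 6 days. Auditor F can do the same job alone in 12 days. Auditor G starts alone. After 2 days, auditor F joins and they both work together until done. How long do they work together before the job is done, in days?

8/3 days

In the first 2 days auditor G alone does 2/6 = 1/3 of the job, leaving 2/3.
Once everyone is working, combined rate: 1/6 + 1/12 = (2 + 1)/12 = 3/12 = 1/4 per day.
Remaining 2/3 at 1/4 per day takes 8/3 days.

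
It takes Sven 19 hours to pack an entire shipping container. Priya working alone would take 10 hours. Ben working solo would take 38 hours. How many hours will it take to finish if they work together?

Combined rate: 1/19 + 1/10 + 1/38 = (10 + 19 + 5)/190 = 34/190 = 17/95 per hour.
Time = 1 ÷ (17/95) = 95/17 hours.

95/17 hours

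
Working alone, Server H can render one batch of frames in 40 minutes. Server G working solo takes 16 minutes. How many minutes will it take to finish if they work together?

80/7 minutes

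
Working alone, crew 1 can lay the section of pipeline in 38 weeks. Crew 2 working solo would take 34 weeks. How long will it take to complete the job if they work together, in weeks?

With two workers the combined time is the product over the sum: 38·34/(38+34) = 1292/72 = 323/18 weeks.

323/18 weeks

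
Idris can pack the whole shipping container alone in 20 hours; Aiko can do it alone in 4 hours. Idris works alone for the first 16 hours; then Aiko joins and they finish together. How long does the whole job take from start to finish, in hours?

In 16 hours Idris does 16/20 = 4/5 of the job, leaving 1/5.
Idris and Aiko together work at 3/10 per hour, so finishing takes 1/5 ÷ 3/10 = 2/3 hours.
Total time = 16 + 2/3 = 50/3 hours.

50/3 hours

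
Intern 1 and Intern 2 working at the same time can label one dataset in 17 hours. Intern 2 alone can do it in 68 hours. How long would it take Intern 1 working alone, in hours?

68/3 hours

Combined rate is 1/17 per hour.
Known contribution: 1/68 per hour.
So Intern 1's rate is 1/17 − 1/68 = 3/68, meaning 68/3 hours alone.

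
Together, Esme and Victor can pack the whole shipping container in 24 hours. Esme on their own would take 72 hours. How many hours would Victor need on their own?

36 hours

Combined rate is 1/24 per hour.
Known contribution: 1/72 per hour.
So Victor's rate is 1/24 − 1/72 = 1/36, meaning 36 hours alone.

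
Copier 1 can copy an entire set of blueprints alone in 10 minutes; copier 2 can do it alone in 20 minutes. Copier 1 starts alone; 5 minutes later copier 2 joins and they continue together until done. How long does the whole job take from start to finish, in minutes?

25/3 minutes

In 5 minutes copier 1 does 5/10 = 1/2 of the job, leaving 1/2.
Copier 1 and copier 2 together work at 3/20 per minute, so finishing takes 1/2 ÷ 3/20 = 10/3 minutes.
Total time = 5 + 10/3 = 25/3 minutes.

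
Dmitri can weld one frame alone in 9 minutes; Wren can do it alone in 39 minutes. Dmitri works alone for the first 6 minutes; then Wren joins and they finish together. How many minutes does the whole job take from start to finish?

135/16 minutes

In 6 minutes Dmitri does 6/9 = 2/3 of the job, leaving 1/3.
Dmitri and Wren together work at 16/117 per minute, so finishing takes 1/3 ÷ 16/117 = 39/16 minutes.
Total time = 6 + 39/16 = 135/16 minutes.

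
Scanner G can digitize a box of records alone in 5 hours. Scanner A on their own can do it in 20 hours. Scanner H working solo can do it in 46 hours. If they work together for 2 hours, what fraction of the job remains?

21/46

Combined rate: 1/5 + 1/20 + 1/46 = (92 + 23 + 10)/460 = 125/460 = 25/92 per hour.
In 2 hours they complete 2·25/92 = 25/46 of the job.
So 21/46 remains.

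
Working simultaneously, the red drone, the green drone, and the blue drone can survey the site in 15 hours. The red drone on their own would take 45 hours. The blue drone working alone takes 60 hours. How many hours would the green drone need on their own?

Combined rate is 1/15 per hour.
Known contribution: 1/45 + 1/60 = (4 + 3)/180 = 7/180 per hour.
So the green drone's rate is 1/15 − 7/180 = 1/36, meaning 36 hours alone.

36 hours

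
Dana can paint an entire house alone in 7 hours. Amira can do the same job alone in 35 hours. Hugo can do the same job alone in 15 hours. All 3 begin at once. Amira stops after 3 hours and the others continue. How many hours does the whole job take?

In the first 3 hours the combined rate is 5/21, so 5/7 of the job is done, leaving 2/7.
After Amira leaves the rate is 22/105 per hour; the remaining 2/7 takes 15/11 hours.
Total = 3 + 15/11 = 48/11 hours.

48/11 hours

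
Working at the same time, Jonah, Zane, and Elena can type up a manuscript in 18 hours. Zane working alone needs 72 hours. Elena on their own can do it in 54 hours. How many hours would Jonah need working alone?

Combined rate is 1/18 per hour.
Known contribution: 1/72 + 1/54 = (3 + 4)/216 = 7/216 per hour.
So Jonah's rate is 1/18 − 7/216 = 5/216, meaning 216/5 hours alone.

216/5 hours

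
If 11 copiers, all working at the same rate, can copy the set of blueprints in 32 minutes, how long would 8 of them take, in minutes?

Total work is 11·32 = 352 copier-minutes.
With 8 copiers: 352/8 = 44 minutes.

44 minutes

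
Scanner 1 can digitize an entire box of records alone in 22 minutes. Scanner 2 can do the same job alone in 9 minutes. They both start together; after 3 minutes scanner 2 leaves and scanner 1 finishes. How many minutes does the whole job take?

In the first 3 minutes the combined rate is 31/198, so 31/66 of the job is done, leaving 35/66.
After scanner 2 leaves the rate is 1/22 per minute; the remaining 35/66 takes 35/3 minutes.
Total = 3 + 35/3 = 44/3 minutes.

44/3 minutes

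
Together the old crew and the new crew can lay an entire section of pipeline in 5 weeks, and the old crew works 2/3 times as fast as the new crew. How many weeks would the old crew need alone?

25/2 weeks

Let the new crew's rate be r; then the old crew's rate is (2/3)r, so together (2/3 + 1)r = (5/3)r = 1/5.
Thus r = 3/25 per week.
The new crew alone: 25/3 weeks; the old crew alone: 25/2 weeks.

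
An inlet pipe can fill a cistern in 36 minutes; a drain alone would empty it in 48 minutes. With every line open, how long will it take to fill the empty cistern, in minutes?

144 minutes

Net rate = 1/36 − 1/48 = (4 − 3)/144 = 1/144 per minute.
Filling time = 1 ÷ (1/144) = 144 minutes.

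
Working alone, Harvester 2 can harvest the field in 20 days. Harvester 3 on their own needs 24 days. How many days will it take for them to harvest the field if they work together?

Combined rate: 1/20 + 1/24 = (6 + 5)/120 = 11/120 per day.
Time = 1 ÷ (11/120) = 120/11 days.

120/11 days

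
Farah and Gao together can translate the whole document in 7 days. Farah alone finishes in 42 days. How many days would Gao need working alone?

42/5 days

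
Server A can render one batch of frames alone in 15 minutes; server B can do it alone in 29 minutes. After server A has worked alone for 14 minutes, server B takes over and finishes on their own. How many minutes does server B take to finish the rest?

In 14 minutes server A does 14/15 of the job, leaving 1/15.
Server B works at 1/29 per minute, so finishing takes 1/15 ÷ 1/29 = 29/15 minutes.

29/15 minutes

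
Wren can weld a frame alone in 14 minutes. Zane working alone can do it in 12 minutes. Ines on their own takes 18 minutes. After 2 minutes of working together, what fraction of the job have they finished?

Combined rate: 1/14 + 1/12 + 1/18 = (18 + 21 + 14)/252 = 53/252 per minute.
In 2 minutes they complete 2·53/252 = 53/126 of the job.

53/126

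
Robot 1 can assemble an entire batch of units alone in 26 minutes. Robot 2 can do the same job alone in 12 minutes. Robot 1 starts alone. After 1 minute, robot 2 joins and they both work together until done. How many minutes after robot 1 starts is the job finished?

169/19 minutes

In the first 1 minute robot 1 alone does 1/26 of the job, leaving 25/26.
Once everyone is working, combined rate: 1/26 + 1/12 = (6 + 13)/156 = 19/156 per minute.
Remaining 25/26 at 19/156 per minute takes 150/19 minutes.
Total from the start = 1 + 150/19 = 169/19 minutes.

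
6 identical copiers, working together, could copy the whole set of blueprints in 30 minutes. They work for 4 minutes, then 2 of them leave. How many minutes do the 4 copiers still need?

One copier does 1/180 of the job per minute.
After 4 minutes with 6 copiers, 2/15 is done (13/15 left).
With 4 copiers the rate is 4/180 = 1/45, so the rest takes 13/15 ÷ 1/45 = 39 minutes.

39 minutes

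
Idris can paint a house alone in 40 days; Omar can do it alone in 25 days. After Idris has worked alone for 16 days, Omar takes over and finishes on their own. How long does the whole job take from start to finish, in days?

31 days

In 16 days Idris does 16/40 = 2/5 of the job, leaving 3/5.
Omar works at 1/25 per day, so finishing takes 3/5 ÷ 1/25 = 15 days.
Total time = 16 + 15 = 31 days.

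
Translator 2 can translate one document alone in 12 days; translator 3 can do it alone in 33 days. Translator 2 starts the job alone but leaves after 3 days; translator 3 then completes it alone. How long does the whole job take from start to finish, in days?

In 3 days translator 2 does 3/12 = 1/4 of the job, leaving 3/4.
Translator 3 works at 1/33 per day, so finishing takes 3/4 ÷ 1/33 = 99/4 days.
Total time = 3 + 99/4 = 111/4 days.

111/4 days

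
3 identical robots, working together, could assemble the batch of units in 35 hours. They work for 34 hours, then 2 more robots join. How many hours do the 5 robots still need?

3/5 hours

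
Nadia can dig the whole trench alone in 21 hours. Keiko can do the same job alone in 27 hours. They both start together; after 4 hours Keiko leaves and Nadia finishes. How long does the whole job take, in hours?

In the first 4 hours the combined rate is 16/189, so 64/189 of the job is done, leaving 125/189.
After Keiko leaves the rate is 1/21 per hour; the remaining 125/189 takes 125/9 hours.
Total = 4 + 125/9 = 161/9 hours.

161/9 hours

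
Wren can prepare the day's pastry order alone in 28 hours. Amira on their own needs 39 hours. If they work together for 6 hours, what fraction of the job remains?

115/182

Combined rate: 1/28 + 1/39 = (39 + 28)/1092 = 67/1092 per hour.
In 6 hours they complete 6·67/1092 = 67/182 of the job.
So 115/182 remains.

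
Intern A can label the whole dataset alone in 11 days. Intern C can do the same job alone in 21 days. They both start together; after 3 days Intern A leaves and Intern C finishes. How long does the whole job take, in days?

In the first 3 days the combined rate is 32/231, so 32/77 of the job is done, leaving 45/77.
After Intern A leaves the rate is 1/21 per day; the remaining 45/77 takes 135/11 days.
Total = 3 + 135/11 = 168/11 days.

168/11 days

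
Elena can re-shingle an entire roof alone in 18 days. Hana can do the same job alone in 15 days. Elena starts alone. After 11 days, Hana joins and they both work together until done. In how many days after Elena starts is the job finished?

In the first 11 days Elena alone does 11/18 of the job, leaving 7/18.
Once everyone is working, combined rate: 1/18 + 1/15 = (5 + 6)/90 = 11/90 per day.
Remaining 7/18 at 11/90 per day takes 35/11 days.
Total from the start = 11 + 35/11 = 156/11 days.

156/11 days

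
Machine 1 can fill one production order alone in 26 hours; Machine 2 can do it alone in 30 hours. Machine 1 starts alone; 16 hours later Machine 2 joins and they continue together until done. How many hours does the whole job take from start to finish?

299/14 hours

In 16 hours Machine 1 does 16/26 = 8/13 of the job, leaving 5/13.
Machine 1 and Machine 2 together work at 14/195 per hour, so finishing takes 5/13 ÷ 14/195 = 75/14 hours.
Total time = 16 + 75/14 = 299/14 hours.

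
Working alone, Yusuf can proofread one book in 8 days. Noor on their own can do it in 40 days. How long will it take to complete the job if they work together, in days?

20/3 days

Combined rate: 1/8 + 1/40 = (5 + 1)/40 = 6/40 = 3/20 per day.
Time = 1 ÷ (3/20) = 20/3 days.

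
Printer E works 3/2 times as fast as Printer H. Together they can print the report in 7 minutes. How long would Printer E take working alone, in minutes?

Let Printer H's rate be r; then Printer E's rate is (3/2)r, so together (3/2 + 1)r = (5/2)r = 1/7.
Thus r = 2/35 per minute.
Printer H alone: 35/2 minutes; Printer E alone: 35/3 minutes.

35/3 minutes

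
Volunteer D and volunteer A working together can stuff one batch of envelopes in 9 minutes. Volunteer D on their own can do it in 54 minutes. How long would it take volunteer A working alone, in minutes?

Combined rate is 1/9 per minute.
Known contribution: 1/54 per minute.
So volunteer A's rate is 1/9 − 1/54 = 5/54, meaning 54/5 minutes alone.

54/5 minutes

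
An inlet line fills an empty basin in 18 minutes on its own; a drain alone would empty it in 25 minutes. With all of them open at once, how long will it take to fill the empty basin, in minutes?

450/7 minutes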